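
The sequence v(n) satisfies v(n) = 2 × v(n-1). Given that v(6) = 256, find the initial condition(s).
In general v(n) = 2ⁿ · v(0). At n = 6: v(0) = v(6) / 2^6 = 256 / 64 = 4.

v(0) = 4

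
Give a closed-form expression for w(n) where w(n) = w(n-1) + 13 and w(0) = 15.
Recurrence: w(n) = w(n-1) + 13, initial: w(0) = 15.
Each step adds 13, so w(n) = w(0) + 13n = 13n + 15.

w(n) = 13n + 15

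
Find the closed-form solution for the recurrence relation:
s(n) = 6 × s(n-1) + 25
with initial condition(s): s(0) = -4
Recurrence: s(n) = 6 × s(n-1) + 25, initial: s(0) = -4.
Try s(n) = A·6ⁿ + C. Substituting: A·6ⁿ + C = 6(A·6ⁿ⁻¹ + C) + 25 = A·6ⁿ + 6C + 25, so C = 6C + 25, giving C = -5. Then s(0) = A - 5 = -4 gives A = 1.

s(n) = 6ⁿ - 5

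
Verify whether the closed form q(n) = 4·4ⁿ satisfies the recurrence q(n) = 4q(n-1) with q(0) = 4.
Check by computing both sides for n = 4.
From the recurrence with q(0) = 4:
  q(0) = 4, q(1) = 16, q(2) = 64, q(3) = 256, q(4) = 1024
  so the recurrence gives q(4) = 1024.
From the proposed closed form q(n) = 4·4ⁿ:
  q(4) = 1024.
Both sides give 1024 at n = 4, and the initial condition(s) match, so the closed form is consistent.

Yes, the closed form is correct.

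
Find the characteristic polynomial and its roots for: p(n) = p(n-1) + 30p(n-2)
Substitute p(n) = rⁿ and divide through by rⁿ⁻²: r² - r - 30 = 0
Factor: (r + 5)(r - 6) = 0, so r = -5, 6.
General solution: p(n) = A·(-5)ⁿ + B·6ⁿ

Characteristic: r² - r - 30 = 0, Roots: r = -5, 6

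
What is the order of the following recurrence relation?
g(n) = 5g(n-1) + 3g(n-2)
The order is the largest lag k for which g(n-k) appears. Here the deepest term is g(n-2), so the order is 2.

Order 2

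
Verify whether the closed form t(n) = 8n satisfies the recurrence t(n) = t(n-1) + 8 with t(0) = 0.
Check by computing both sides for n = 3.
From the recurrence with t(0) = 0:
  t(0) = 0, t(1) = 8, t(2) = 16, t(3) = 24
  so the recurrence gives t(3) = 24.
From the proposed closed form t(n) = 8n:
  t(3) = 24.
Both sides give 24 at n = 3, and the initial condition(s) match, so the closed form is consistent.

Yes, the closed form is correct.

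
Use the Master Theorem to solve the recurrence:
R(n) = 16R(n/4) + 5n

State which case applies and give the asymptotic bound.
Master Theorem template: R(n) = a·R(n/b) + f(n).
Here: a=16, b=4, f(n)=5n
Compute log_b(a) = log_4(16) = 2.
f(n) = 5n = O(n^(2-ε)) with ε = 1. Case 1: R(n) = Θ(n^log_b(a)) = Θ(n^2).

Case 1: R(n) = Θ(n^2)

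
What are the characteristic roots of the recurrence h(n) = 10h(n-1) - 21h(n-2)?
Substitute h(n) = rⁿ and divide through by rⁿ⁻²: r² - 10r + 21 = 0
Factor: (r - 7)(r - 3) = 0, so r = 7, 3.
General solution: h(n) = A·7ⁿ + B·3ⁿ

Characteristic: r² - 10r + 21 = 0, Roots: r = 7, 3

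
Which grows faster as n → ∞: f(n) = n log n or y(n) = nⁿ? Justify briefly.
Comparing growth rates:
Growth-rate hierarchy: log n ≺ any polynomial ≺ any exponential cⁿ (c>1) ≺ n! ≺ nⁿ.
super-exponential nⁿ dominates polynomial degree 1 (with log factor) asymptotically.

y(n) grows faster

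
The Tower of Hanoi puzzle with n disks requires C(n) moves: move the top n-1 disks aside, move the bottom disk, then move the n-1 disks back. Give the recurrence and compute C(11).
Moving n disks = move the top n-1 disks aside (C(n-1) moves) + move the largest disk (1 move) + move the n-1 disks back on top (C(n-1) moves), so C(n) = 2C(n-1) + 1, with C(1) = 1 (a single disk takes one move).
First terms: 1, 3, 7, 15, 31, 63, … — each is one less than a power of 2. Indeed C(n) + 1 = 2(C(n-1) + 1) with C(1) + 1 = 2, so C(n) + 1 = 2ⁿ and C(n) = 2ⁿ - 1.
Hence C(11) = 2^11 - 1 = 2048 - 1 = 2047.

C(n) = 2C(n-1) + 1, C(1) = 1; C(11) = 2047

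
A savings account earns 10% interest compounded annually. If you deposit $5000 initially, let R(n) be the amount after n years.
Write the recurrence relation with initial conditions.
Each year the balance grows by 10%, i.e. is multiplied by 1 + 10/100 = 1.1, so R(n) = 1.1 × R(n-1). The initial deposit gives R(0) = 5000.
Unrolling gives the closed form R(n) = 5000 × (1.1)ⁿ.

R(n) = 1.1 × R(n-1), R(0) = 5000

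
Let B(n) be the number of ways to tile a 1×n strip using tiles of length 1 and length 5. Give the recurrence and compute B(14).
Condition on the last tile: it has length 1 (leaving a 1×(n-1) strip) or length 5 (leaving a 1×(n-5) strip), so B(n) = B(n-1) + B(n-5) (order-5 linear recurrence).
For 0 ≤ i < 5 only unit tiles fit, so B(i) = 1.
Iterating the recurrence: B(5) = 2, B(6) = 3, B(7) = 4, B(8) = 5, B(9) = 6, B(10) = 8, B(11) = 11, B(12) = 15, B(13) = 20, B(14) = 26.

B(n) = B(n-1) + B(n-5), with B(i) = 1 for 0 ≤ i < 5; B(14) = 26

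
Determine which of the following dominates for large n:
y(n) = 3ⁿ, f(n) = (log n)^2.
Comparing growth rates:
Growth-rate hierarchy: log n ≺ any polynomial ≺ any exponential cⁿ (c>1) ≺ n! ≺ nⁿ.
exponential base 3 dominates polylogarithmic (log n)^2 asymptotically.

y(n) grows faster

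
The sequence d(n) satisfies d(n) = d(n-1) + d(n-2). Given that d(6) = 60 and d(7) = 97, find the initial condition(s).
Work backwards using d(k) = d(k+2) - d(k+1):
d(5) = d(7) - d(6) = 97 - 60 = 37
d(4) = d(6) - d(5) = 60 - 37 = 23
d(3) = d(5) - d(4) = 37 - 23 = 14
d(2) = d(4) - d(3) = 23 - 14 = 9
d(1) = d(3) - d(2) = 14 - 9 = 5
d(0) = d(2) - d(1) = 9 - 5 = 4

d(0) = 4, d(1) = 5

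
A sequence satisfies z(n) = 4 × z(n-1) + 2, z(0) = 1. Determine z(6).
Computing step by step:
z(0) = 1
z(1) = 4 × 1 + 2 = 6
z(2) = 4 × 6 + 2 = 26
z(3) = 4 × 26 + 2 = 106
z(4) = 4 × 106 + 2 = 426
z(5) = 4 × 426 + 2 = 1706
z(6) = 4 × 1706 + 2 = 6826

6826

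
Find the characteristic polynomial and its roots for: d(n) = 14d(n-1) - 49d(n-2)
Substitute d(n) = rⁿ and divide through by rⁿ⁻²: r² - 14r + 49 = 0
Factor: (r - 7)² = 0, so r = 7 (double root).
General solution: d(n) = (A + Bn)·7ⁿ

Characteristic: r² - 14r + 49 = 0, Roots: r = 7 (double root)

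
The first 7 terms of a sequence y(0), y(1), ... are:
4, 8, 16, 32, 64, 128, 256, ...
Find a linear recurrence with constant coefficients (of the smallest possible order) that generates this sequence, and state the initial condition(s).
Look for the lowest-order linear relation among consecutive terms.
Observation: each term is 2× the previous.
Check at n=2: 2·8 = 16. ✓

y(n) = 2 × y(n-1), y(0) = 4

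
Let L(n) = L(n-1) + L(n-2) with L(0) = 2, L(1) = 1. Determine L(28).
Computing the sequence terms:
2, 1, 3, 4, 7, 11, 18, 29, 47, 76, 123, 199, 322, 521, 843, 1364, 2207, 3571, 5778, 9349, 15127, 24476, 39603, 64079, 103682, 167761, 271443, 439204, 710647

710647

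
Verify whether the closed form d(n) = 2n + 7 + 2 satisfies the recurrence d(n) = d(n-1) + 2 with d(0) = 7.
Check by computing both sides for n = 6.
From the recurrence with d(0) = 7:
  d(0) = 7, d(1) = 9, d(2) = 11, d(3) = 13, d(4) = 15, d(5) = 17, d(6) = 19
  so the recurrence gives d(6) = 19.
From the proposed closed form d(n) = 2n + 7 + 2:
  d(6) = 21.
The recurrence gives 19 but the closed form gives 21, so the closed form does not satisfy the recurrence.

No, the closed form is incorrect.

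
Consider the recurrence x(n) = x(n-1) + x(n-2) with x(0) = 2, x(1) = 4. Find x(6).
Computing the sequence terms:
2, 4, 6, 10, 16, 26, 42

42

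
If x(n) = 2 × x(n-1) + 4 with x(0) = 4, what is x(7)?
Computing step by step:
x(0) = 4
x(1) = 2 × 4 + 4 = 12
x(2) = 2 × 12 + 4 = 28
x(3) = 2 × 28 + 4 = 60
x(4) = 2 × 60 + 4 = 124
x(5) = 2 × 124 + 4 = 252
x(6) = 2 × 252 + 4 = 508
x(7) = 2 × 508 + 4 = 1020

1020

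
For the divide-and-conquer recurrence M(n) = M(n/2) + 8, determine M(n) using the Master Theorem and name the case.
Master Theorem template: M(n) = a·M(n/b) + f(n).
Here: a=1, b=2, f(n)=8
Compute log_b(a) = log_2(1) = 0.
f(n) = 8 = Θ(1). Case 2: M(n) = Θ(log n).

Case 2: M(n) = Θ(log n)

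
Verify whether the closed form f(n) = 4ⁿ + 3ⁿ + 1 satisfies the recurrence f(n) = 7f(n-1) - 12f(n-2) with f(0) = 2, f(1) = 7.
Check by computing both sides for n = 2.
From the recurrence with f(0) = 2, f(1) = 7:
  f(0) = 2, f(1) = 7, f(2) = 25
  so the recurrence gives f(2) = 25.
From the proposed closed form f(n) = 4ⁿ + 3ⁿ + 1:
  f(2) = 26.
The recurrence gives 25 but the closed form gives 26, so the closed form does not satisfy the recurrence.

No, the closed form is incorrect.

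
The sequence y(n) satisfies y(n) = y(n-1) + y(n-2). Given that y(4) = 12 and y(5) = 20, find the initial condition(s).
Work backwards using y(k) = y(k+2) - y(k+1):
y(3) = y(5) - y(4) = 20 - 12 = 8
y(2) = y(4) - y(3) = 12 - 8 = 4
y(1) = y(3) - y(2) = 8 - 4 = 4
y(0) = y(2) - y(1) = 4 - 4 = 0

y(0) = 0, y(1) = 4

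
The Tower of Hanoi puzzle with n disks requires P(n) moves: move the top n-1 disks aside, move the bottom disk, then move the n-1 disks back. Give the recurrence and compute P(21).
Moving n disks = move the top n-1 disks aside (P(n-1) moves) + move the largest disk (1 move) + move the n-1 disks back on top (P(n-1) moves), so P(n) = 2P(n-1) + 1, with P(1) = 1 (a single disk takes one move).
First terms: 1, 3, 7, 15, 31, 63, … — each is one less than a power of 2. Indeed P(n) + 1 = 2(P(n-1) + 1) with P(1) + 1 = 2, so P(n) + 1 = 2ⁿ and P(n) = 2ⁿ - 1.
Hence P(21) = 2^21 - 1 = 2097152 - 1 = 2097151.

P(n) = 2P(n-1) + 1, P(1) = 1; P(21) = 2097151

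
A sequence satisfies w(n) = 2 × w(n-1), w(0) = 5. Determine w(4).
Computing step by step:
w(0) = 5
w(1) = 2 × 5 = 10
w(2) = 2 × 10 = 20
w(3) = 2 × 20 = 40
w(4) = 2 × 40 = 80

80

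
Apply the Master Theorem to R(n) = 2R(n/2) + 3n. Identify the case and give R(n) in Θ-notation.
Master Theorem template: R(n) = a·R(n/b) + f(n).
Here: a=2, b=2, f(n)=3n
Compute log_b(a) = log_2(2) = 1.
f(n) = 3n = Θ(n). Case 2: R(n) = Θ(n log n).

Case 2: R(n) = Θ(n log n)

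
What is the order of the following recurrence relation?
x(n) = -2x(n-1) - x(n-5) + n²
The order is the largest lag k for which x(n-k) appears. Here the deepest term is x(n-5) (the n² term is non-homogeneous and does not affect the order), so the order is 5.

Order 5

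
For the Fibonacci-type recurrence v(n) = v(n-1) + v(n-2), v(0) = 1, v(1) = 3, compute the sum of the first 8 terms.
Computing the sequence terms: 1, 3, 4, 7, 11, 18, 29, 47
Adding these values together:

120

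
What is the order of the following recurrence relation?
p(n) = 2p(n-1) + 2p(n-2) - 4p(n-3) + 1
The order is the largest lag k for which p(n-k) appears. Here the deepest term is p(n-3) (the 1 term is non-homogeneous and does not affect the order), so the order is 3.

Order 3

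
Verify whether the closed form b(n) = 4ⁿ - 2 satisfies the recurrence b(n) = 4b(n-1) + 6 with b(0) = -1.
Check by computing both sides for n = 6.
From the recurrence with b(0) = -1:
  b(0) = -1, b(1) = 2, b(2) = 14, b(3) = 62, b(4) = 254, b(5) = 1022, b(6) = 4094
  so the recurrence gives b(6) = 4094.
From the proposed closed form b(n) = 4ⁿ - 2:
  b(6) = 4094.
Both sides give 4094 at n = 6, and the initial condition(s) match, so the closed form is consistent.

Yes, the closed form is correct.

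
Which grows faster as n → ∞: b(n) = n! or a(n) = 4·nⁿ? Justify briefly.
Comparing growth rates:
Growth-rate hierarchy: log n ≺ any polynomial ≺ any exponential cⁿ (c>1) ≺ n! ≺ nⁿ.
super-exponential nⁿ dominates factorial asymptotically.

a(n) grows faster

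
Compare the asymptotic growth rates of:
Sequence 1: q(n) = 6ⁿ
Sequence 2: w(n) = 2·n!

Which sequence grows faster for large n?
Comparing growth rates:
Growth-rate hierarchy: log n ≺ any polynomial ≺ any exponential cⁿ (c>1) ≺ n! ≺ nⁿ.
factorial dominates exponential base 6 asymptotically.

w(n) grows faster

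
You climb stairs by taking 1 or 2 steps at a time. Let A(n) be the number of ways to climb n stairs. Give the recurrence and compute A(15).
Condition on the size of the last step (1 to 2): before it there were n-1, …, n-2 stairs climbed, and these cases are disjoint, so A(n) = A(n-1) + A(n-2) (Fibonacci-type sequence).
Initial conditions by direct count (compositions of i into parts ≤ 2): A(1) = 1; A(2) = 2.
Iterating the recurrence: A(3) = 3, A(4) = 5, A(5) = 8, A(6) = 13, A(7) = 21, A(8) = 34, A(9) = 55, A(10) = 89, A(11) = 144, A(12) = 233, A(13) = 377, A(14) = 610, A(15) = 987.

A(n) = A(n-1) + A(n-2), A(1) = 1, A(2) = 2; A(15) = 987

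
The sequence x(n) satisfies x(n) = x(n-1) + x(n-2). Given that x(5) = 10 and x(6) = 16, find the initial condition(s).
Work backwards using x(k) = x(k+2) - x(k+1):
x(4) = x(6) - x(5) = 16 - 10 = 6
x(3) = x(5) - x(4) = 10 - 6 = 4
x(2) = x(4) - x(3) = 6 - 4 = 2
x(1) = x(3) - x(2) = 4 - 2 = 2
x(0) = x(2) - x(1) = 2 - 2 = 0

x(0) = 0, x(1) = 2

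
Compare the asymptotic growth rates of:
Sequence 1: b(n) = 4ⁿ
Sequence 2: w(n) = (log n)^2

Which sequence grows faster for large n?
Comparing growth rates:
Growth-rate hierarchy: log n ≺ any polynomial ≺ any exponential cⁿ (c>1) ≺ n! ≺ nⁿ.
exponential base 4 dominates polylogarithmic (log n)^2 asymptotically.

b(n) grows faster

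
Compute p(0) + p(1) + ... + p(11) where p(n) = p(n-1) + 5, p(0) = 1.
Computing the sequence terms: 1, 6, 11, 16, 21, 26, 31, 36, 41, 46, 51, 56
Adding these values together:

342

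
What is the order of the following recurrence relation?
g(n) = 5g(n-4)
The order is the largest lag k for which g(n-k) appears. Here the deepest term is g(n-4), so the order is 4.

Order 4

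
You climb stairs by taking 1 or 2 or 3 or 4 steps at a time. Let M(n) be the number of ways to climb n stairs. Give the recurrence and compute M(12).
Condition on the size of the last step (1 to 4): before it there were n-1, …, n-4 stairs climbed, and these cases are disjoint, so M(n) = M(n-1) + M(n-2) + M(n-3) + M(n-4) (order-4 linear recurrence).
Initial conditions by direct count (compositions of i into parts ≤ 4): M(1) = 1; M(2) = 2; M(3) = 4; M(4) = 8.
Iterating the recurrence: M(5) = 15, M(6) = 29, M(7) = 56, M(8) = 108, M(9) = 208, M(10) = 401, M(11) = 773, M(12) = 1490.

M(n) = M(n-1) + M(n-2) + M(n-3) + M(n-4), M(1) = 1, M(2) = 2, M(3) = 4, M(4) = 8; M(12) = 1490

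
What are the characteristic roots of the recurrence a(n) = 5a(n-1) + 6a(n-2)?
Substitute a(n) = rⁿ and divide through by rⁿ⁻²: r² - 5r - 6 = 0
Factor: (r + 1)(r - 6) = 0, so r = -1, 6.
General solution: a(n) = A·(-1)ⁿ + B·6ⁿ

Characteristic: r² - 5r - 6 = 0, Roots: r = -1, 6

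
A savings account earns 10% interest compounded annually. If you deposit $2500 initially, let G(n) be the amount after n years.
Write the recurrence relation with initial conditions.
Each year the balance grows by 10%, i.e. is multiplied by 1 + 10/100 = 1.1, so G(n) = 1.1 × G(n-1). The initial deposit gives G(0) = 2500.
Unrolling gives the closed form G(n) = 2500 × (1.1)ⁿ.

G(n) = 1.1 × G(n-1), G(0) = 2500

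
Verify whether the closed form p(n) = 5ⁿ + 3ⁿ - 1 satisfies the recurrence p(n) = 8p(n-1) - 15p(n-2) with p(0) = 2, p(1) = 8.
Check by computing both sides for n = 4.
From the recurrence with p(0) = 2, p(1) = 8:
  p(0) = 2, p(1) = 8, p(2) = 34, p(3) = 152, p(4) = 706
  so the recurrence gives p(4) = 706.
From the proposed closed form p(n) = 5ⁿ + 3ⁿ - 1:
  p(4) = 705.
The recurrence gives 706 but the closed form gives 705, so the closed form does not satisfy the recurrence.

No, the closed form is incorrect.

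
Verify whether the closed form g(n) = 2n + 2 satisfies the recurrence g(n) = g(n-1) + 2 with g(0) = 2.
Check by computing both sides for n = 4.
From the recurrence with g(0) = 2:
  g(0) = 2, g(1) = 4, g(2) = 6, g(3) = 8, g(4) = 10
  so the recurrence gives g(4) = 10.
From the proposed closed form g(n) = 2n + 2:
  g(4) = 10.
Both sides give 10 at n = 4, and the initial condition(s) match, so the closed form is consistent.

Yes, the closed form is correct.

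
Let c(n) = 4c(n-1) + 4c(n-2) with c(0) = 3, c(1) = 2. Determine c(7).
Computing the sequence terms:
3, 2, 20, 88, 432, 2080, 10048, 48512

48512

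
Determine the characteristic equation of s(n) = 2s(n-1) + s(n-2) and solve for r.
Substitute s(n) = rⁿ and divide through by rⁿ⁻²: r² - 2r - 1 = 0
Discriminant: 2² + 4·1 = 8, not a perfect square, so by the quadratic formula r = (2 ± √8)/2.
General solution: s(n) = A·r₁ⁿ + B·r₂ⁿ where r₁,r₂ = (2 ± √8)/2

Characteristic: r² - 2r - 1 = 0, Roots: r = (2 ± √8)/2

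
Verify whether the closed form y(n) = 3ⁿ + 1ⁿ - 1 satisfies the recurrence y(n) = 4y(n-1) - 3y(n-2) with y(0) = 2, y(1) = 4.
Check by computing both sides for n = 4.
From the recurrence with y(0) = 2, y(1) = 4:
  y(0) = 2, y(1) = 4, y(2) = 10, y(3) = 28, y(4) = 82
  so the recurrence gives y(4) = 82.
From the proposed closed form y(n) = 3ⁿ + 1ⁿ - 1:
  y(4) = 81.
The recurrence gives 82 but the closed form gives 81, so the closed form does not satisfy the recurrence.

No, the closed form is incorrect.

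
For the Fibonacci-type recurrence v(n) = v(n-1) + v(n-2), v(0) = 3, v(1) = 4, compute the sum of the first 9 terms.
Computing the sequence terms: 3, 4, 7, 11, 18, 29, 47, 76, 123
Adding these values together:

318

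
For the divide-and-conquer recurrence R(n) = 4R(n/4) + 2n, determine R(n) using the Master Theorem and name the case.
Master Theorem template: R(n) = a·R(n/b) + f(n).
Here: a=4, b=4, f(n)=2n
Compute log_b(a) = log_4(4) = 1.
f(n) = 2n = Θ(n). Case 2: R(n) = Θ(n log n).

Case 2: R(n) = Θ(n log n)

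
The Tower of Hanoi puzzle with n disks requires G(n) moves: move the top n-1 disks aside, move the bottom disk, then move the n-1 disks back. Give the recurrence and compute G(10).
Moving n disks = move the top n-1 disks aside (G(n-1) moves) + move the largest disk (1 move) + move the n-1 disks back on top (G(n-1) moves), so G(n) = 2G(n-1) + 1, with G(1) = 1 (a single disk takes one move).
First terms: 1, 3, 7, 15, 31, 63, … — each is one less than a power of 2. Indeed G(n) + 1 = 2(G(n-1) + 1) with G(1) + 1 = 2, so G(n) + 1 = 2ⁿ and G(n) = 2ⁿ - 1.
Hence G(10) = 2^10 - 1 = 1024 - 1 = 1023.

G(n) = 2G(n-1) + 1, G(1) = 1; G(10) = 1023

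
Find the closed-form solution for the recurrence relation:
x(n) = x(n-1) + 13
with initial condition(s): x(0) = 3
Recurrence: x(n) = x(n-1) + 13, initial: x(0) = 3.
Each step adds 13, so x(n) = x(0) + 13n = 13n + 3.

x(n) = 13n + 3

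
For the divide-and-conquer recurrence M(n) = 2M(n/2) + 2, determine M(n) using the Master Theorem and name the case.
Master Theorem template: M(n) = a·M(n/b) + f(n).
Here: a=2, b=2, f(n)=2
Compute log_b(a) = log_2(2) = 1.
f(n) = 2 = O(n^(1-ε)) with ε = 1. Case 1: M(n) = Θ(n^log_b(a)) = Θ(n).

Case 1: M(n) = Θ(n)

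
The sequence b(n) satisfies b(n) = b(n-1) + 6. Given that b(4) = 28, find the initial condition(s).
b(4) = b(0) + 4·6, so b(0) = 28 - 24 = 4.

b(0) = 4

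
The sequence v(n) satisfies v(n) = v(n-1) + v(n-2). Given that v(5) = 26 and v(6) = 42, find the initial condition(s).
Work backwards using v(k) = v(k+2) - v(k+1):
v(4) = v(6) - v(5) = 42 - 26 = 16
v(3) = v(5) - v(4) = 26 - 16 = 10
v(2) = v(4) - v(3) = 16 - 10 = 6
v(1) = v(3) - v(2) = 10 - 6 = 4
v(0) = v(2) - v(1) = 6 - 4 = 2

v(0) = 2, v(1) = 4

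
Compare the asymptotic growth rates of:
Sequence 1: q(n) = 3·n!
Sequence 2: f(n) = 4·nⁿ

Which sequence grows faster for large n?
Comparing growth rates:
Growth-rate hierarchy: log n ≺ any polynomial ≺ any exponential cⁿ (c>1) ≺ n! ≺ nⁿ.
super-exponential nⁿ dominates factorial asymptotically.

f(n) grows faster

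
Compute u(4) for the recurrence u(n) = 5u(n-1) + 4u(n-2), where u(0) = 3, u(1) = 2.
Computing the sequence terms:
3, 2, 22, 118, 678

678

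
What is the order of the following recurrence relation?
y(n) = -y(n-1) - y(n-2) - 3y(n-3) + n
The order is the largest lag k for which y(n-k) appears. Here the deepest term is y(n-3) (the n term is non-homogeneous and does not affect the order), so the order is 3.

Order 3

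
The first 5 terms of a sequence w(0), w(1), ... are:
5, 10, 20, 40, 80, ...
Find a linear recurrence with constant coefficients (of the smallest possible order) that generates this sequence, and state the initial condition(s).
Look for the lowest-order linear relation among consecutive terms.
Observation: each term is 2× the previous.
Check at n=2: 2·10 = 20. ✓

w(n) = 2 × w(n-1), w(0) = 5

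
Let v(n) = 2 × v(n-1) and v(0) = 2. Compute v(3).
Computing step by step:
v(0) = 2
v(1) = 2 × 2 = 4
v(2) = 2 × 4 = 8
v(3) = 2 × 8 = 16

16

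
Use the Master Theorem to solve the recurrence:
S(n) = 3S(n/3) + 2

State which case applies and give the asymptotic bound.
Master Theorem template: S(n) = a·S(n/b) + f(n).
Here: a=3, b=3, f(n)=2
Compute log_b(a) = log_3(3) = 1.
f(n) = 2 = O(n^(1-ε)) with ε = 1. Case 1: S(n) = Θ(n^log_b(a)) = Θ(n).

Case 1: S(n) = Θ(n)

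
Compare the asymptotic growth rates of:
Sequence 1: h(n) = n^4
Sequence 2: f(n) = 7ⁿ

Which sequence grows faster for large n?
Comparing growth rates:
Growth-rate hierarchy: log n ≺ any polynomial ≺ any exponential cⁿ (c>1) ≺ n! ≺ nⁿ.
exponential base 7 dominates polynomial degree 4 asymptotically.

f(n) grows faster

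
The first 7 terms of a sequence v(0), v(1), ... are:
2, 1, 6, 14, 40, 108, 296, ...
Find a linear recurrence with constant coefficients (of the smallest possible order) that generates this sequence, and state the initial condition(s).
Look for the lowest-order linear relation among consecutive terms.
Observation: v(n) - 2·v(n-1) - (2)·v(n-2) = 0 holds for the shown terms, and no order-1 relation v(n) = α·v(n-1) + β fits.
Check at n=3: 2·6 + (2)·1 = 14. ✓

v(n) = 2v(n-1) + 2v(n-2), v(0) = 2, v(1) = 1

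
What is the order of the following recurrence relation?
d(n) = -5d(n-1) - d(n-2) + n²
The order is the largest lag k for which d(n-k) appears. Here the deepest term is d(n-2) (the n² term is non-homogeneous and does not affect the order), so the order is 2.

Order 2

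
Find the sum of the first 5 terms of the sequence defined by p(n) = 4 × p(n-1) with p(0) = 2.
Computing the sequence terms: 2, 8, 32, 128, 512
Adding these values together:

682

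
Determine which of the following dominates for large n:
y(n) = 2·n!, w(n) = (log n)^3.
Comparing growth rates:
Growth-rate hierarchy: log n ≺ any polynomial ≺ any exponential cⁿ (c>1) ≺ n! ≺ nⁿ.
factorial dominates polylogarithmic (log n)^3 asymptotically.

y(n) grows faster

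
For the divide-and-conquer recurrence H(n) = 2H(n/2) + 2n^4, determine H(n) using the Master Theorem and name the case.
Master Theorem template: H(n) = a·H(n/b) + f(n).
Here: a=2, b=2, f(n)=2n^4
Compute log_b(a) = log_2(2) = 1.
f(n) = 2n^4 = Ω(n^(1+ε)) with ε = 3, and the regularity condition holds (a·f(n/b) = (a/b^4)·f(n) with a/b^4 = 2^-3 < 1). Case 3: H(n) = Θ(f(n)) = Θ(n^4).

Case 3: H(n) = Θ(n^4)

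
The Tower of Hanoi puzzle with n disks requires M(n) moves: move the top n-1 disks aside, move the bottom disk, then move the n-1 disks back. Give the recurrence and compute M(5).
Moving n disks = move the top n-1 disks aside (M(n-1) moves) + move the largest disk (1 move) + move the n-1 disks back on top (M(n-1) moves), so M(n) = 2M(n-1) + 1, with M(1) = 1 (a single disk takes one move).
First terms: 1, 3, 7, 15, 31, … — each is one less than a power of 2. Indeed M(n) + 1 = 2(M(n-1) + 1) with M(1) + 1 = 2, so M(n) + 1 = 2ⁿ and M(n) = 2ⁿ - 1.
Hence M(5) = 2^5 - 1 = 32 - 1 = 31.

M(n) = 2M(n-1) + 1, M(1) = 1; M(5) = 31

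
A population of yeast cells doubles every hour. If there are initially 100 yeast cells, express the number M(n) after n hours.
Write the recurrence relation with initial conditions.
Each hour multiplies the count by 2, so the count after n hours depends only on the count after n-1 hours: M(n) = 2 × M(n-1). The starting count gives M(0) = 100.
Unrolling n times gives the closed form M(n) = 100 × 2ⁿ.

M(n) = 2 × M(n-1), M(0) = 100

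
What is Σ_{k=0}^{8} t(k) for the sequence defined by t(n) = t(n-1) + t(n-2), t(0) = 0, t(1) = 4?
Computing the sequence terms: 0, 4, 4, 8, 12, 20, 32, 52, 84
Adding these values together:

216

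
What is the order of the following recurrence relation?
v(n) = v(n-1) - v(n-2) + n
The order is the largest lag k for which v(n-k) appears. Here the deepest term is v(n-2) (the n term is non-homogeneous and does not affect the order), so the order is 2.

Order 2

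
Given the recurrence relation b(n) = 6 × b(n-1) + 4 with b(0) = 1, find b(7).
Computing step by step:
b(0) = 1
b(1) = 6 × 1 + 4 = 10
b(2) = 6 × 10 + 4 = 64
b(3) = 6 × 64 + 4 = 388
b(4) = 6 × 388 + 4 = 2332
b(5) = 6 × 2332 + 4 = 13996
b(6) = 6 × 13996 + 4 = 83980
b(7) = 6 × 83980 + 4 = 503884

503884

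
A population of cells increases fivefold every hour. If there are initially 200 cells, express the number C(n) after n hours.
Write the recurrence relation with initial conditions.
Each hour multiplies the count by 5, so the count after n hours depends only on the count after n-1 hours: C(n) = 5 × C(n-1). The starting count gives C(0) = 200.
Unrolling n times gives the closed form C(n) = 200 × 5ⁿ.

C(n) = 5 × C(n-1), C(0) = 200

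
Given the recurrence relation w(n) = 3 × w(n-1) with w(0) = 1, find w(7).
Computing step by step:
w(0) = 1
w(1) = 3 × 1 = 3
w(2) = 3 × 3 = 9
w(3) = 3 × 9 = 27
w(4) = 3 × 27 = 81
w(5) = 3 × 81 = 243
w(6) = 3 × 243 = 729
w(7) = 3 × 729 = 2187

2187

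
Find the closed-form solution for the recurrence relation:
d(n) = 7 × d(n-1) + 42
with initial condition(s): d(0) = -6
Recurrence: d(n) = 7 × d(n-1) + 42, initial: d(0) = -6.
Try d(n) = A·7ⁿ + C. Substituting: A·7ⁿ + C = 7(A·7ⁿ⁻¹ + C) + 42 = A·7ⁿ + 7C + 42, so C = 7C + 42, giving C = -7. Then d(0) = A - 7 = -6 gives A = 1.

d(n) = 7ⁿ - 7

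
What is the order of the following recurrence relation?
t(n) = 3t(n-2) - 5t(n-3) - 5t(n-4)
The order is the largest lag k for which t(n-k) appears. Here the deepest term is t(n-4), so the order is 4.

Order 4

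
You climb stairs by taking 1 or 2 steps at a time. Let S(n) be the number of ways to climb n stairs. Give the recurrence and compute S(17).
Condition on the size of the last step (1 to 2): before it there were n-1, …, n-2 stairs climbed, and these cases are disjoint, so S(n) = S(n-1) + S(n-2) (Fibonacci-type sequence).
Initial conditions by direct count (compositions of i into parts ≤ 2): S(1) = 1; S(2) = 2.
Iterating the recurrence: S(3) = 3, S(4) = 5, S(5) = 8, S(6) = 13, S(7) = 21, S(8) = 34, S(9) = 55, S(10) = 89, S(11) = 144, S(12) = 233, S(13) = 377, S(14) = 610, S(15) = 987, S(16) = 1597, S(17) = 2584.

S(n) = S(n-1) + S(n-2), S(1) = 1, S(2) = 2; S(17) = 2584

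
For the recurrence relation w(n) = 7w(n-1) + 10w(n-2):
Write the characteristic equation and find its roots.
Substitute w(n) = rⁿ and divide through by rⁿ⁻²: r² - 7r - 10 = 0
Discriminant: 7² + 4·10 = 89, not a perfect square, so by the quadratic formula r = (7 ± √89)/2.
General solution: w(n) = A·r₁ⁿ + B·r₂ⁿ where r₁,r₂ = (7 ± √89)/2

Characteristic: r² - 7r - 10 = 0, Roots: r = (7 ± √89)/2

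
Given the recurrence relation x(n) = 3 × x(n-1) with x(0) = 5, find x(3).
Computing step by step:
x(0) = 5
x(1) = 3 × 5 = 15
x(2) = 3 × 15 = 45
x(3) = 3 × 45 = 135

135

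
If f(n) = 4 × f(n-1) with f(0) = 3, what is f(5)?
Computing step by step:
f(0) = 3
f(1) = 4 × 3 = 12
f(2) = 4 × 12 = 48
f(3) = 4 × 48 = 192
f(4) = 4 × 192 = 768
f(5) = 4 × 768 = 3072

3072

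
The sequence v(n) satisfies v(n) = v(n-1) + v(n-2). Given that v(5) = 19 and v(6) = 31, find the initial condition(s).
Work backwards using v(k) = v(k+2) - v(k+1):
v(4) = v(6) - v(5) = 31 - 19 = 12
v(3) = v(5) - v(4) = 19 - 12 = 7
v(2) = v(4) - v(3) = 12 - 7 = 5
v(1) = v(3) - v(2) = 7 - 5 = 2
v(0) = v(2) - v(1) = 5 - 2 = 3

v(0) = 3, v(1) = 2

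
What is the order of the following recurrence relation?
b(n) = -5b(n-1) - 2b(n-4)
The order is the largest lag k for which b(n-k) appears. Here the deepest term is b(n-4), so the order is 4.

Order 4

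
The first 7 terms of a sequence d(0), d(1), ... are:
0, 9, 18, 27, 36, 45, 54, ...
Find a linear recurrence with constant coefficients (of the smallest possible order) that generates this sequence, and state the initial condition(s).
Look for the lowest-order linear relation among consecutive terms.
Observation: consecutive differences are constant (= 9).
Check at n=2: 1·9 + 9 = 18. ✓

d(n) = d(n-1) + 9, d(0) = 0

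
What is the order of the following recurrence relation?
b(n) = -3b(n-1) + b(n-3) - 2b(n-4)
The order is the largest lag k for which b(n-k) appears. Here the deepest term is b(n-4), so the order is 4.

Order 4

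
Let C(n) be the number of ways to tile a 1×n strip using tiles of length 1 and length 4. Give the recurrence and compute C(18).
Condition on the last tile: it has length 1 (leaving a 1×(n-1) strip) or length 4 (leaving a 1×(n-4) strip), so C(n) = C(n-1) + C(n-4) (order-4 linear recurrence).
For 0 ≤ i < 4 only unit tiles fit, so C(i) = 1.
Iterating the recurrence: C(4) = 2, C(5) = 3, C(6) = 4, C(7) = 5, C(8) = 7, C(9) = 10, C(10) = 14, C(11) = 19, C(12) = 26, C(13) = 36, C(14) = 50, C(15) = 69, C(16) = 95, C(17) = 131, C(18) = 181.

C(n) = C(n-1) + C(n-4), with C(i) = 1 for 0 ≤ i < 4; C(18) = 181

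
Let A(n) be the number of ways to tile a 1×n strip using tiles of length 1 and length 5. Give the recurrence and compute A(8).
Condition on the last tile: it has length 1 (leaving a 1×(n-1) strip) or length 5 (leaving a 1×(n-5) strip), so A(n) = A(n-1) + A(n-5) (order-5 linear recurrence).
For 0 ≤ i < 5 only unit tiles fit, so A(i) = 1.
Iterating the recurrence: A(5) = 2, A(6) = 3, A(7) = 4, A(8) = 5.

A(n) = A(n-1) + A(n-5), with A(i) = 1 for 0 ≤ i < 5; A(8) = 5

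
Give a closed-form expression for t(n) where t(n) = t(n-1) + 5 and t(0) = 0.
Recurrence: t(n) = t(n-1) + 5, initial: t(0) = 0.
Each step adds 5, so t(n) = t(0) + 5n = 5n.

t(n) = 5n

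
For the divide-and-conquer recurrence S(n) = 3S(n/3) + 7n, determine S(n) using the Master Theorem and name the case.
Master Theorem template: S(n) = a·S(n/b) + f(n).
Here: a=3, b=3, f(n)=7n
Compute log_b(a) = log_3(3) = 1.
f(n) = 7n = Θ(n). Case 2: S(n) = Θ(n log n).

Case 2: S(n) = Θ(n log n)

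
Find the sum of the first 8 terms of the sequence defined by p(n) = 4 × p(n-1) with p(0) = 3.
Computing the sequence terms: 3, 12, 48, 192, 768, 3072, 12288, 49152
Adding these values together:

65535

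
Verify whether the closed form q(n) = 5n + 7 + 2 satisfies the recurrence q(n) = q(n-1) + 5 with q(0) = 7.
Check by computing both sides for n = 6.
From the recurrence with q(0) = 7:
  q(0) = 7, q(1) = 12, q(2) = 17, q(3) = 22, q(4) = 27, q(5) = 32, q(6) = 37
  so the recurrence gives q(6) = 37.
From the proposed closed form q(n) = 5n + 7 + 2:
  q(6) = 39.
The recurrence gives 37 but the closed form gives 39, so the closed form does not satisfy the recurrence.

No, the closed form is incorrect.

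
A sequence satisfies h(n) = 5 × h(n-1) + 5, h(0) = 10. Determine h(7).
Computing step by step:
h(0) = 10
h(1) = 5 × 10 + 5 = 55
h(2) = 5 × 55 + 5 = 280
h(3) = 5 × 280 + 5 = 1405
h(4) = 5 × 1405 + 5 = 7030
h(5) = 5 × 7030 + 5 = 35155
h(6) = 5 × 35155 + 5 = 175780
h(7) = 5 × 175780 + 5 = 878905

878905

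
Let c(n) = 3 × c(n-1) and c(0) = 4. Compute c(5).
Computing step by step:
c(0) = 4
c(1) = 3 × 4 = 12
c(2) = 3 × 12 = 36
c(3) = 3 × 36 = 108
c(4) = 3 × 108 = 324
c(5) = 3 × 324 = 972

972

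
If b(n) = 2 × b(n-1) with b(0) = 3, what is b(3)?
Computing step by step:
b(0) = 3
b(1) = 2 × 3 = 6
b(2) = 2 × 6 = 12
b(3) = 2 × 12 = 24

24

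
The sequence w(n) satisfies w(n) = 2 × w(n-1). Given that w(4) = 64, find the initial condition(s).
In general w(n) = 2ⁿ · w(0). At n = 4: w(0) = w(4) / 2^4 = 64 / 16 = 4.

w(0) = 4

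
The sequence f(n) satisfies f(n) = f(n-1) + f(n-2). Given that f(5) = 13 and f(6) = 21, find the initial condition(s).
Work backwards using f(k) = f(k+2) - f(k+1):
f(4) = f(6) - f(5) = 21 - 13 = 8
f(3) = f(5) - f(4) = 13 - 8 = 5
f(2) = f(4) - f(3) = 8 - 5 = 3
f(1) = f(3) - f(2) = 5 - 3 = 2
f(0) = f(2) - f(1) = 3 - 2 = 1

f(0) = 1, f(1) = 2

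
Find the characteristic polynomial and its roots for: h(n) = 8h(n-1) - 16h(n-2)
Substitute h(n) = rⁿ and divide through by rⁿ⁻²: r² - 8r + 16 = 0
Factor: (r - 4)² = 0, so r = 4 (double root).
General solution: h(n) = (A + Bn)·4ⁿ

Characteristic: r² - 8r + 16 = 0, Roots: r = 4 (double root)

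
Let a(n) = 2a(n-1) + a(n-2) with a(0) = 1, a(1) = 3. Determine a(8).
Computing the sequence terms:
1, 3, 7, 17, 41, 99, 239, 577, 1393

1393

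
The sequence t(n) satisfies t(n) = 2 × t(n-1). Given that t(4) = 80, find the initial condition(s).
In general t(n) = 2ⁿ · t(0). At n = 4: t(0) = t(4) / 2^4 = 80 / 16 = 5.

t(0) = 5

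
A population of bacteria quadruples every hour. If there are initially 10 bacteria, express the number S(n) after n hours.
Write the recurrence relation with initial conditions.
Each hour multiplies the count by 4, so the count after n hours depends only on the count after n-1 hours: S(n) = 4 × S(n-1). The starting count gives S(0) = 10.
Unrolling n times gives the closed form S(n) = 10 × 4ⁿ.

S(n) = 4 × S(n-1), S(0) = 10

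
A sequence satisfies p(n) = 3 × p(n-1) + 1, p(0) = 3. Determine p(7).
Computing step by step:
p(0) = 3
p(1) = 3 × 3 + 1 = 10
p(2) = 3 × 10 + 1 = 31
p(3) = 3 × 31 + 1 = 94
p(4) = 3 × 94 + 1 = 283
p(5) = 3 × 283 + 1 = 850
p(6) = 3 × 850 + 1 = 2551
p(7) = 3 × 2551 + 1 = 7654

7654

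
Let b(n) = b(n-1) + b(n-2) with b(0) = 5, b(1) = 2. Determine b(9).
Computing the sequence terms:
5, 2, 7, 9, 16, 25, 41, 66, 107, 173

173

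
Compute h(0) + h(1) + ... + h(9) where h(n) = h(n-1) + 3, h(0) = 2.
Computing the sequence terms: 2, 5, 8, 11, 14, 17, 20, 23, 26, 29
Adding these values together:

155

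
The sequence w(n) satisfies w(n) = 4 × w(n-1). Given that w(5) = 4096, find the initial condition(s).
In general w(n) = 4ⁿ · w(0). At n = 5: w(0) = w(5) / 4^5 = 4096 / 1024 = 4.

w(0) = 4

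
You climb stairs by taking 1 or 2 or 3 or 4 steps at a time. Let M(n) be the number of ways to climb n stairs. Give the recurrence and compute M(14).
Condition on the size of the last step (1 to 4): before it there were n-1, …, n-4 stairs climbed, and these cases are disjoint, so M(n) = M(n-1) + M(n-2) + M(n-3) + M(n-4) (order-4 linear recurrence).
Initial conditions by direct count (compositions of i into parts ≤ 4): M(1) = 1; M(2) = 2; M(3) = 4; M(4) = 8.
Iterating the recurrence: M(5) = 15, M(6) = 29, M(7) = 56, M(8) = 108, M(9) = 208, M(10) = 401, M(11) = 773, M(12) = 1490, M(13) = 2872, M(14) = 5536.

M(n) = M(n-1) + M(n-2) + M(n-3) + M(n-4), M(1) = 1, M(2) = 2, M(3) = 4, M(4) = 8; M(14) = 5536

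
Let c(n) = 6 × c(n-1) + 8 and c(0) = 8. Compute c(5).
Computing step by step:
c(0) = 8
c(1) = 6 × 8 + 8 = 56
c(2) = 6 × 56 + 8 = 344
c(3) = 6 × 344 + 8 = 2072
c(4) = 6 × 2072 + 8 = 12440
c(5) = 6 × 12440 + 8 = 74648

74648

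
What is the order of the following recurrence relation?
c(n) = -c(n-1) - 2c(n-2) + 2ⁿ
The order is the largest lag k for which c(n-k) appears. Here the deepest term is c(n-2) (the 2ⁿ term is non-homogeneous and does not affect the order), so the order is 2.

Order 2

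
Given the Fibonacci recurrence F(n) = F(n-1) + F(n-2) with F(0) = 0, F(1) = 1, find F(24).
Computing the sequence terms:
0, 1, 1, 2, 3, 5, 8, 13, 21, 34, 55, 89, 144, 233, 377, 610, 987, 1597, 2584, 4181, 6765, 10946, 17711, 28657, 46368

46368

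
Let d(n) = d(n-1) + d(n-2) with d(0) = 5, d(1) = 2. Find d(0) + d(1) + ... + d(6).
Computing the sequence terms: 5, 2, 7, 9, 16, 25, 41
Adding these values together:

105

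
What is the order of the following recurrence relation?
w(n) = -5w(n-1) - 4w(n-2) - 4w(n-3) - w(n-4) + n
The order is the largest lag k for which w(n-k) appears. Here the deepest term is w(n-4) (the n term is non-homogeneous and does not affect the order), so the order is 4.

Order 4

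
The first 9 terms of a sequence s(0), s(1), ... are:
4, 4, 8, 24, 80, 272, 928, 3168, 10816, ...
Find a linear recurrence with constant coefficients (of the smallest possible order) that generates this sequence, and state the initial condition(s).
Look for the lowest-order linear relation among consecutive terms.
Observation: s(n) - 4·s(n-1) - (-2)·s(n-2) = 0 holds for the shown terms, and no order-1 relation s(n) = α·s(n-1) + β fits.
Check at n=3: 4·8 + (-2)·4 = 24. ✓

s(n) = 4s(n-1) - 2s(n-2), s(0) = 4, s(1) = 4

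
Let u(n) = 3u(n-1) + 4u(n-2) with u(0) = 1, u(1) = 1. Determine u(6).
Computing the sequence terms:
1, 1, 7, 25, 103, 409, 1639

1639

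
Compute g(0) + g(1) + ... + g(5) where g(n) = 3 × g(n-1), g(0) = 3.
Computing the sequence terms: 3, 9, 27, 81, 243, 729
Adding these values together:

1092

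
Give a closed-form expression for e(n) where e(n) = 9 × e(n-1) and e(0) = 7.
Recurrence: e(n) = 9 × e(n-1), initial: e(0) = 7.
Each term is 9 times the previous, so this is geometric with ratio 9. After n steps: e(n) = e(0)·9ⁿ = 7·9ⁿ.

e(n) = 7·9ⁿ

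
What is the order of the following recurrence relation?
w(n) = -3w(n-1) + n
The order is the largest lag k for which w(n-k) appears. Here the deepest term is w(n-1) (the n term is non-homogeneous and does not affect the order), so the order is 1.

Order 1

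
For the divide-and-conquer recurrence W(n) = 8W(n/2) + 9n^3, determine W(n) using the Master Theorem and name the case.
Master Theorem template: W(n) = a·W(n/b) + f(n).
Here: a=8, b=2, f(n)=9n^3
Compute log_b(a) = log_2(8) = 3.
f(n) = 9n^3 = Θ(n^3). Case 2: W(n) = Θ(n^3 log n).

Case 2: W(n) = Θ(n^3 log n)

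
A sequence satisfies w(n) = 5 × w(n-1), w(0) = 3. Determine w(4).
Computing step by step:
w(0) = 3
w(1) = 5 × 3 = 15
w(2) = 5 × 15 = 75
w(3) = 5 × 75 = 375
w(4) = 5 × 375 = 1875

1875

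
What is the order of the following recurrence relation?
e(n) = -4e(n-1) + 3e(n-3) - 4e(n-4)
The order is the largest lag k for which e(n-k) appears. Here the deepest term is e(n-4), so the order is 4.

Order 4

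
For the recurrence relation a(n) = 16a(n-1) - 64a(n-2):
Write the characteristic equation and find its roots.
Substitute a(n) = rⁿ and divide through by rⁿ⁻²: r² - 16r + 64 = 0
Factor: (r - 8)² = 0, so r = 8 (double root).
General solution: a(n) = (A + Bn)·8ⁿ

Characteristic: r² - 16r + 64 = 0, Roots: r = 8 (double root)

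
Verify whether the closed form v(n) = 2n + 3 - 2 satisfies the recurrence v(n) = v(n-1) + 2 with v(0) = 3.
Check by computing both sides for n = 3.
From the recurrence with v(0) = 3:
  v(0) = 3, v(1) = 5, v(2) = 7, v(3) = 9
  so the recurrence gives v(3) = 9.
From the proposed closed form v(n) = 2n + 3 - 2:
  v(3) = 7.
The recurrence gives 9 but the closed form gives 7, so the closed form does not satisfy the recurrence.

No, the closed form is incorrect.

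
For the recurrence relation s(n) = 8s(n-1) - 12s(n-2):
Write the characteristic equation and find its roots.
Substitute s(n) = rⁿ and divide through by rⁿ⁻²: r² - 8r + 12 = 0
Factor: (r - 2)(r - 6) = 0, so r = 2, 6.
General solution: s(n) = A·2ⁿ + B·6ⁿ

Characteristic: r² - 8r + 12 = 0, Roots: r = 2, 6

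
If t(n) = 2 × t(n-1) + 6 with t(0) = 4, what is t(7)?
Computing step by step:
t(0) = 4
t(1) = 2 × 4 + 6 = 14
t(2) = 2 × 14 + 6 = 34
t(3) = 2 × 34 + 6 = 74
t(4) = 2 × 74 + 6 = 154
t(5) = 2 × 154 + 6 = 314
t(6) = 2 × 314 + 6 = 634
t(7) = 2 × 634 + 6 = 1274

1274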